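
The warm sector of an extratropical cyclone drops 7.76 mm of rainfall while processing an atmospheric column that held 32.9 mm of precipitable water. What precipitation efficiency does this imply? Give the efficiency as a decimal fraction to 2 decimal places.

ε ≈ 0.24

ε = rainfall / PW = 7.76 / 32.9 = 0.24.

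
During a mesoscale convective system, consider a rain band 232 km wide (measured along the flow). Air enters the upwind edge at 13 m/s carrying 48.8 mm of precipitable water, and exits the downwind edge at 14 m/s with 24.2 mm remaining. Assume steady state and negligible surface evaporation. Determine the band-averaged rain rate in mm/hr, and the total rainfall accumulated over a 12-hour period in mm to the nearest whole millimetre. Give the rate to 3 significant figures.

Column moisture flux per unit crosswind length is F = V × PW.
Inflow: F_in = 13 × 48.8 = 634.4 mm·m/s
Outflow: F_out = 14 × 24.2 = 338.8 mm·m/s
Steady-state rate R = (F_in − F_out)/L = (634.4 − 338.8) / 232000 m = 1.274e-03 mm/s.
R = 1.274e-03 × 3600 = 4.59 mm/hr.
Over 12 h: total = 4.59 × 12 = 55.08 ≈ 55 mm.

R ≈ 4.59 mm/hr; total ≈ 55 mm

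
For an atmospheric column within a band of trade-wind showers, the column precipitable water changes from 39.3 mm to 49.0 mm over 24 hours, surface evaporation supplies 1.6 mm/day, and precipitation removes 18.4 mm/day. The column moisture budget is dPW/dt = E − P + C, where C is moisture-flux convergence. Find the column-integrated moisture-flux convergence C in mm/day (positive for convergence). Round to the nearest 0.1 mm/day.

dPW/dt = (49.0 − 39.3) mm / (24/24 day) = +9.700 mm/day.
C = dPW/dt − E + P = (+9.700) − 1.6 + 18.4 = 26.5 mm/day.

C ≈ 26.5 mm/day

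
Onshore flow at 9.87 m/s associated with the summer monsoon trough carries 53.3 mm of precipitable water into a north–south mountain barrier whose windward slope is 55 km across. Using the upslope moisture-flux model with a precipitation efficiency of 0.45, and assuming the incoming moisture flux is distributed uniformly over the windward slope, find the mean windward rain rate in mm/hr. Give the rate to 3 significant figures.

Incoming column moisture flux per unit ridge length: F = V × PW = 9.87 × 53.3 = 526.071 mm·m/s.
Spread over the 55 km slope with efficiency ε = 0.45: R = ε·F/W = 0.45 × 526.071 / 55000 m = 4.304e-03 mm/s.
R = 4.304e-03 × 3600 = 15.5 mm/hr.

R ≈ 15.5 mm/hr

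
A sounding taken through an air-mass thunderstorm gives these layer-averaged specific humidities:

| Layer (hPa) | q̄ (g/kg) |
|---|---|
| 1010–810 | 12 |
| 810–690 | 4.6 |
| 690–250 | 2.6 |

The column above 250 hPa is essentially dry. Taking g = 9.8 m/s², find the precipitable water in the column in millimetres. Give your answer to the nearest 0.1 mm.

Precipitable water is the column-integrated vapour mass per unit area: PW = (1/g) Σ q̄ Δp, with q in kg/kg and Δp in Pa (1 kg/m² of water = 1 mm).
Layer 1010–810 hPa: Δp = 200 hPa = 20000 Pa, q̄ = 0.012 kg/kg → 0.012 × 20000 / 9.8 = 24.49 mm
Layer 810–690 hPa: Δp = 120 hPa = 12000 Pa, q̄ = 0.0046 kg/kg → 0.0046 × 12000 / 9.8 = 5.63 mm
Layer 690–250 hPa: Δp = 440 hPa = 44000 Pa, q̄ = 0.0026 kg/kg → 0.0026 × 44000 / 9.8 = 11.67 mm
PW = 24.49 + 5.63 + 11.67 = 41.79 ≈ 41.8 mm.

PW ≈ 41.8 mm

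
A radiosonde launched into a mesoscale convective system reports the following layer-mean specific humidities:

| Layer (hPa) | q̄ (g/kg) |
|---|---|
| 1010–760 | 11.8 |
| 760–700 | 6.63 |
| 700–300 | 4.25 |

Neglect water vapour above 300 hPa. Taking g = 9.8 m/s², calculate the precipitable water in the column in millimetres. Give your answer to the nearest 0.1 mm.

Precipitable water is the column-integrated vapour mass per unit area: PW = (1/g) Σ q̄ Δp, with q in kg/kg and Δp in Pa (1 kg/m² of water = 1 mm).
Layer 1010–760 hPa: Δp = 250 hPa = 25000 Pa, q̄ = 0.0118 kg/kg → 0.0118 × 25000 / 9.8 = 30.10 mm
Layer 760–700 hPa: Δp = 60 hPa = 6000 Pa, q̄ = 0.00663 kg/kg → 0.00663 × 6000 / 9.8 = 4.06 mm
Layer 700–300 hPa: Δp = 400 hPa = 40000 Pa, q̄ = 0.00425 kg/kg → 0.00425 × 40000 / 9.8 = 17.35 mm
PW = 30.10 + 4.06 + 17.35 = 51.51 ≈ 51.5 mm.

PW ≈ 51.5 mm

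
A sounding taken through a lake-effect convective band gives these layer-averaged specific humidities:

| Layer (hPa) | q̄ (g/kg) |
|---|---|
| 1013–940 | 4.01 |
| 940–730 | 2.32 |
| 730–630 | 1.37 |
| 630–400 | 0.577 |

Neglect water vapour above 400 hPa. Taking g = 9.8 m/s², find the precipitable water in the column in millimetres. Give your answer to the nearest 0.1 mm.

Precipitable water is the column-integrated vapour mass per unit area: PW = (1/g) Σ q̄ Δp, with q in kg/kg and Δp in Pa (1 kg/m² of water = 1 mm).
Layer 1013–940 hPa: Δp = 73 hPa = 7300 Pa, q̄ = 0.00401 kg/kg → 0.00401 × 7300 / 9.8 = 2.99 mm
Layer 940–730 hPa: Δp = 210 hPa = 21000 Pa, q̄ = 0.00232 kg/kg → 0.00232 × 21000 / 9.8 = 4.97 mm
Layer 730–630 hPa: Δp = 100 hPa = 10000 Pa, q̄ = 0.00137 kg/kg → 0.00137 × 10000 / 9.8 = 1.40 mm
Layer 630–400 hPa: Δp = 230 hPa = 23000 Pa, q̄ = 0.000577 kg/kg → 0.000577 × 23000 / 9.8 = 1.35 mm
PW = 2.99 + 4.97 + 1.40 + 1.35 = 10.71 ≈ 10.7 mm.

PW ≈ 10.7 mm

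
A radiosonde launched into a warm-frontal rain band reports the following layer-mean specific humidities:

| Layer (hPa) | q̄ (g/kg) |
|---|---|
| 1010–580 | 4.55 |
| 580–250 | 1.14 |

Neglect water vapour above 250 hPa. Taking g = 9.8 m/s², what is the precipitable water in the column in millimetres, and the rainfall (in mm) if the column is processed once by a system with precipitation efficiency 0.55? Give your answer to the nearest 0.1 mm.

PW ≈ 23.8 mm; rainfall ≈ 13.1 mm

Precipitable water is the column-integrated vapour mass per unit area: PW = (1/g) Σ q̄ Δp, with q in kg/kg and Δp in Pa (1 kg/m² of water = 1 mm).
Layer 1010–580 hPa: Δp = 430 hPa = 43000 Pa, q̄ = 0.00455 kg/kg → 0.00455 × 43000 / 9.8 = 19.96 mm
Layer 580–250 hPa: Δp = 330 hPa = 33000 Pa, q̄ = 0.00114 kg/kg → 0.00114 × 33000 / 9.8 = 3.84 mm
PW = 19.96 + 3.84 = 23.80 ≈ 23.8 mm.
Rainfall = ε × PW = 0.55 × 23.8 = 13.1 mm.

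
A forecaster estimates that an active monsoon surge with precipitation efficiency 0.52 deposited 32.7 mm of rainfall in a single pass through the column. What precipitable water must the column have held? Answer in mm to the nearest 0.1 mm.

PW ≈ 62.9 mm

PW = rainfall / ε = 32.7 / 0.52 = 62.9 mm.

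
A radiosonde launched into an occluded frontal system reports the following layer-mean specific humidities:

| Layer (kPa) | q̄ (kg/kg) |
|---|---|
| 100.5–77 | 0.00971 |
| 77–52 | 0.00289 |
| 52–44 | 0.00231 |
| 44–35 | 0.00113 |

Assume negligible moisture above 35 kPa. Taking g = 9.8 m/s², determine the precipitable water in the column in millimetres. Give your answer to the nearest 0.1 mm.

Precipitable water is the column-integrated vapour mass per unit area: PW = (1/g) Σ q̄ Δp, with q in kg/kg and Δp in Pa (1 kg/m² of water = 1 mm).
Layer 100.5–77 kPa: Δp = 235 hPa = 23500 Pa, q̄ = 0.00971 kg/kg → 0.00971 × 23500 / 9.8 = 23.28 mm
Layer 77–52 kPa: Δp = 250 hPa = 25000 Pa, q̄ = 0.00289 kg/kg → 0.00289 × 25000 / 9.8 = 7.37 mm
Layer 52–44 kPa: Δp = 80 hPa = 8000 Pa, q̄ = 0.00231 kg/kg → 0.00231 × 8000 / 9.8 = 1.89 mm
Layer 44–35 kPa: Δp = 90 hPa = 9000 Pa, q̄ = 0.00113 kg/kg → 0.00113 × 9000 / 9.8 = 1.04 mm
PW = 23.28 + 7.37 + 1.89 + 1.04 = 33.58 ≈ 33.6 mm.

PW ≈ 33.6 mm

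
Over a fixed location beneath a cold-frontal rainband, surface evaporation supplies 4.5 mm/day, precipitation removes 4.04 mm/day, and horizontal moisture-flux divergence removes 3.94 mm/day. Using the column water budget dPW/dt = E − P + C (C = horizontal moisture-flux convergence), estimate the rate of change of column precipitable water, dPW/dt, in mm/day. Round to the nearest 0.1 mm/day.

dPW/dt = E − P + C = 4.5 − 4.04 + (-3.94) = -3.5 mm/day.

dPW/dt ≈ -3.5 mm/day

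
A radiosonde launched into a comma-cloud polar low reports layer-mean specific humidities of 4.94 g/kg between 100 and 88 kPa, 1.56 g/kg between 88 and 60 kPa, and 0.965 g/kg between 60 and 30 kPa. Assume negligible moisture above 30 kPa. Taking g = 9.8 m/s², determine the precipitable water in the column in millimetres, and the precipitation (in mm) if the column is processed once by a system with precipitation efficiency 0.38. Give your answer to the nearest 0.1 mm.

PW ≈ 13.5 mm; precipitation ≈ 5.1 mm

Precipitable water is the column-integrated vapour mass per unit area: PW = (1/g) Σ q̄ Δp, with q in kg/kg and Δp in Pa (1 kg/m² of water = 1 mm).
Layer 100–88 kPa: Δp = 120 hPa = 12000 Pa, q̄ = 0.00494 kg/kg → 0.00494 × 12000 / 9.8 = 6.05 mm
Layer 88–60 kPa: Δp = 280 hPa = 28000 Pa, q̄ = 0.00156 kg/kg → 0.00156 × 28000 / 9.8 = 4.46 mm
Layer 60–30 kPa: Δp = 300 hPa = 30000 Pa, q̄ = 0.000965 kg/kg → 0.000965 × 30000 / 9.8 = 2.95 mm
PW = 6.05 + 4.46 + 2.95 = 13.46 ≈ 13.5 mm.
Precipitation = ε × PW = 0.38 × 13.5 = 5.1 mm.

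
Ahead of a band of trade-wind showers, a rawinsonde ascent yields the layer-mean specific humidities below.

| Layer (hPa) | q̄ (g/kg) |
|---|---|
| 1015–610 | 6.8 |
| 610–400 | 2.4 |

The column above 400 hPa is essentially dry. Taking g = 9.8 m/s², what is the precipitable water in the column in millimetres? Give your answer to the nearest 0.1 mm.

Precipitable water is the column-integrated vapour mass per unit area: PW = (1/g) Σ q̄ Δp, with q in kg/kg and Δp in Pa (1 kg/m² of water = 1 mm).
Layer 1015–610 hPa: Δp = 405 hPa = 40500 Pa, q̄ = 0.0068 kg/kg → 0.0068 × 40500 / 9.8 = 28.10 mm
Layer 610–400 hPa: Δp = 210 hPa = 21000 Pa, q̄ = 0.0024 kg/kg → 0.0024 × 21000 / 9.8 = 5.14 mm
PW = 28.10 + 5.14 = 33.24 ≈ 33.2 mm.

PW ≈ 33.2 mm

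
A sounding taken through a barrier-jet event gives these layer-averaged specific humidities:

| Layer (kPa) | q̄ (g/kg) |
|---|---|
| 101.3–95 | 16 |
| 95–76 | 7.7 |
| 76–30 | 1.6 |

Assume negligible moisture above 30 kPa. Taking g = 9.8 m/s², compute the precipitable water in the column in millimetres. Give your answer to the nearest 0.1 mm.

PW ≈ 32.7 mm

Precipitable water is the column-integrated vapour mass per unit area: PW = (1/g) Σ q̄ Δp, with q in kg/kg and Δp in Pa (1 kg/m² of water = 1 mm).
Layer 101.3–95 kPa: Δp = 63 hPa = 6300 Pa, q̄ = 0.016 kg/kg → 0.016 × 6300 / 9.8 = 10.29 mm
Layer 95–76 kPa: Δp = 190 hPa = 19000 Pa, q̄ = 0.0077 kg/kg → 0.0077 × 19000 / 9.8 = 14.93 mm
Layer 76–30 kPa: Δp = 460 hPa = 46000 Pa, q̄ = 0.0016 kg/kg → 0.0016 × 46000 / 9.8 = 7.51 mm
PW = 10.29 + 14.93 + 7.51 = 32.73 ≈ 32.7 mm.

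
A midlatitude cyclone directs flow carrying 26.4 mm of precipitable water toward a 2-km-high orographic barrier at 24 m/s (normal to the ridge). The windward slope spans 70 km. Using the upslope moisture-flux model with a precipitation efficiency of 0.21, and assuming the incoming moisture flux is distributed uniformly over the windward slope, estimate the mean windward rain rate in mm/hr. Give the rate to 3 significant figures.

R ≈ 6.84 mm/hr

Incoming column moisture flux per unit ridge length: F = V × PW = 24 × 26.4 = 633.6 mm·m/s.
Spread over the 70 km slope with efficiency ε = 0.21: R = ε·F/W = 0.21 × 633.6 / 70000 m = 1.901e-03 mm/s.
R = 1.901e-03 × 3600 = 6.84 mm/hr.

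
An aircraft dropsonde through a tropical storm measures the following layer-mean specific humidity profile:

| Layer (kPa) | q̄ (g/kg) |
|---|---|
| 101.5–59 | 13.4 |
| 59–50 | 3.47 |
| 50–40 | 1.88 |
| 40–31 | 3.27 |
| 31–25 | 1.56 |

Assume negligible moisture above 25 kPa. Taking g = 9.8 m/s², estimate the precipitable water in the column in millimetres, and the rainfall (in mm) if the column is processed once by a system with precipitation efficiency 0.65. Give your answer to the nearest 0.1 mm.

Precipitable water is the column-integrated vapour mass per unit area: PW = (1/g) Σ q̄ Δp, with q in kg/kg and Δp in Pa (1 kg/m² of water = 1 mm).
Layer 101.5–59 kPa: Δp = 425 hPa = 42500 Pa, q̄ = 0.0134 kg/kg → 0.0134 × 42500 / 9.8 = 58.11 mm
Layer 59–50 kPa: Δp = 90 hPa = 9000 Pa, q̄ = 0.00347 kg/kg → 0.00347 × 9000 / 9.8 = 3.19 mm
Layer 50–40 kPa: Δp = 100 hPa = 10000 Pa, q̄ = 0.00188 kg/kg → 0.00188 × 10000 / 9.8 = 1.92 mm
Layer 40–31 kPa: Δp = 90 hPa = 9000 Pa, q̄ = 0.00327 kg/kg → 0.00327 × 9000 / 9.8 = 3.00 mm
Layer 31–25 kPa: Δp = 60 hPa = 6000 Pa, q̄ = 0.00156 kg/kg → 0.00156 × 6000 / 9.8 = 0.96 mm
PW = 58.11 + 3.19 + 1.92 + 3.00 + 0.96 = 67.18 ≈ 67.2 mm.
Rainfall = ε × PW = 0.65 × 67.2 = 43.7 mm.

PW ≈ 67.2 mm; rainfall ≈ 43.7 mm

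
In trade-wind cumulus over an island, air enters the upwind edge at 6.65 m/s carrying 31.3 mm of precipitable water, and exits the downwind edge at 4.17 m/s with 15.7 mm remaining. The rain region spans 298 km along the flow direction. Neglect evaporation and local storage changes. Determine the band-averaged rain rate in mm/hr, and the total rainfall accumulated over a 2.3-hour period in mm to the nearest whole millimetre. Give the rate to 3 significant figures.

Column moisture flux per unit crosswind length is F = V × PW.
Inflow: F_in = 6.65 × 31.3 = 208.145 mm·m/s
Outflow: F_out = 4.17 × 15.7 = 65.469 mm·m/s
Steady-state rate R = (F_in − F_out)/L = (208.145 − 65.469) / 298000 m = 4.788e-04 mm/s.
R = 4.788e-04 × 3600 = 1.72 mm/hr.
Over 2.3 h: total = 1.72 × 2.3 = 3.956 ≈ 4 mm.

R ≈ 1.72 mm/hr; total ≈ 4 mm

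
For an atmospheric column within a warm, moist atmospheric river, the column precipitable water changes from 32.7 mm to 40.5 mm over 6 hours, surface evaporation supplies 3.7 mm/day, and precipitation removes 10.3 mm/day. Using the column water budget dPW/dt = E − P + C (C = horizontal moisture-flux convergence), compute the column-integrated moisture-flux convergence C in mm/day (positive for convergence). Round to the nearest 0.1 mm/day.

C ≈ 37.8 mm/day

dPW/dt = (40.5 − 32.7) mm / (6/24 day) = +31.200 mm/day.
C = dPW/dt − E + P = (+31.200) − 3.7 + 10.3 = 37.8 mm/day.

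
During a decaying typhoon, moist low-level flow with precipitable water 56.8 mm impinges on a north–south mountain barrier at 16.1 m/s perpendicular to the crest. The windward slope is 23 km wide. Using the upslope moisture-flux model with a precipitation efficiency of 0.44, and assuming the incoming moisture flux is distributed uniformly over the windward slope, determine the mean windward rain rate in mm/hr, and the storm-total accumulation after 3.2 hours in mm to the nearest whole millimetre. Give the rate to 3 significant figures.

R ≈ 63.0 mm/hr; total ≈ 202 mm

Incoming column moisture flux per unit ridge length: F = V × PW = 16.1 × 56.8 = 914.48 mm·m/s.
Spread over the 23 km slope with efficiency ε = 0.44: R = ε·F/W = 0.44 × 914.48 / 23000 m = 1.749e-02 mm/s.
R = 1.749e-02 × 3600 = 63.0 mm/hr.
Over 3.2 h: total = 63.0 × 3.2 = 201.6 ≈ 202 mm.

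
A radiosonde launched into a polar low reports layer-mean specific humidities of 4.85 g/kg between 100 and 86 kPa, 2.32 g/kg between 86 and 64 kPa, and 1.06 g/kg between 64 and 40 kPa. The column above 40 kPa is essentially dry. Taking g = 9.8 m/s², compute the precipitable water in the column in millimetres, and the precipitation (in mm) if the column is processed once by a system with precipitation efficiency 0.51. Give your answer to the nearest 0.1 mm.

PW ≈ 14.7 mm; precipitation ≈ 7.5 mm

Precipitable water is the column-integrated vapour mass per unit area: PW = (1/g) Σ q̄ Δp, with q in kg/kg and Δp in Pa (1 kg/m² of water = 1 mm).
Layer 100–86 kPa: Δp = 140 hPa = 14000 Pa, q̄ = 0.00485 kg/kg → 0.00485 × 14000 / 9.8 = 6.93 mm
Layer 86–64 kPa: Δp = 220 hPa = 22000 Pa, q̄ = 0.00232 kg/kg → 0.00232 × 22000 / 9.8 = 5.21 mm
Layer 64–40 kPa: Δp = 240 hPa = 24000 Pa, q̄ = 0.00106 kg/kg → 0.00106 × 24000 / 9.8 = 2.60 mm
PW = 6.93 + 5.21 + 2.60 = 14.74 ≈ 14.7 mm.
Precipitation = ε × PW = 0.51 × 14.7 = 7.5 mm.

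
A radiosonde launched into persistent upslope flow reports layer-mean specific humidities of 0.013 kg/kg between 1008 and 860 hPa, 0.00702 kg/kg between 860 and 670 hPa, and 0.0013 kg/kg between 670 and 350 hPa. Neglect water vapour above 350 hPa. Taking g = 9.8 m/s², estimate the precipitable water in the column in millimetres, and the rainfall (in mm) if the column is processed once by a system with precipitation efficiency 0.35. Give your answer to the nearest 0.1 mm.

Precipitable water is the column-integrated vapour mass per unit area: PW = (1/g) Σ q̄ Δp, with q in kg/kg and Δp in Pa (1 kg/m² of water = 1 mm).
Layer 1008–860 hPa: Δp = 148 hPa = 14800 Pa, q̄ = 0.013 kg/kg → 0.013 × 14800 / 9.8 = 19.63 mm
Layer 860–670 hPa: Δp = 190 hPa = 19000 Pa, q̄ = 0.00702 kg/kg → 0.00702 × 19000 / 9.8 = 13.61 mm
Layer 670–350 hPa: Δp = 320 hPa = 32000 Pa, q̄ = 0.0013 kg/kg → 0.0013 × 32000 / 9.8 = 4.24 mm
PW = 19.63 + 13.61 + 4.24 = 37.48 ≈ 37.5 mm.
Rainfall = ε × PW = 0.35 × 37.5 = 13.1 mm.

PW ≈ 37.5 mm; rainfall ≈ 13.1 mm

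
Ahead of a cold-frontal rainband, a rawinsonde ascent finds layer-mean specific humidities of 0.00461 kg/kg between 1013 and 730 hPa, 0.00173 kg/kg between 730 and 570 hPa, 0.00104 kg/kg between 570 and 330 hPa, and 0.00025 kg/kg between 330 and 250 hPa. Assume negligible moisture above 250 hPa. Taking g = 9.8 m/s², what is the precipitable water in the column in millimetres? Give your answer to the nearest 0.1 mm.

PW ≈ 18.9 mm

Precipitable water is the column-integrated vapour mass per unit area: PW = (1/g) Σ q̄ Δp, with q in kg/kg and Δp in Pa (1 kg/m² of water = 1 mm).
Layer 1013–730 hPa: Δp = 283 hPa = 28300 Pa, q̄ = 0.00461 kg/kg → 0.00461 × 28300 / 9.8 = 13.31 mm
Layer 730–570 hPa: Δp = 160 hPa = 16000 Pa, q̄ = 0.00173 kg/kg → 0.00173 × 16000 / 9.8 = 2.82 mm
Layer 570–330 hPa: Δp = 240 hPa = 24000 Pa, q̄ = 0.00104 kg/kg → 0.00104 × 24000 / 9.8 = 2.55 mm
Layer 330–250 hPa: Δp = 80 hPa = 8000 Pa, q̄ = 0.00025 kg/kg → 0.00025 × 8000 / 9.8 = 0.20 mm
PW = 13.31 + 2.82 + 2.55 + 0.20 = 18.88 ≈ 18.9 mm.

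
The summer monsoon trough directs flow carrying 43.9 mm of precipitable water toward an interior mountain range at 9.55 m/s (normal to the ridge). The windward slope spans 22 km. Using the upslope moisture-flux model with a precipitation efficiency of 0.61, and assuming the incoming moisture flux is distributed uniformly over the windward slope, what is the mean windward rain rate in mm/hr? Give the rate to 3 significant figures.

R ≈ 41.8 mm/hr

Incoming column moisture flux per unit ridge length: F = V × PW = 9.55 × 43.9 = 419.245 mm·m/s.
Spread over the 22 km slope with efficiency ε = 0.61: R = ε·F/W = 0.61 × 419.245 / 22000 m = 1.162e-02 mm/s.
R = 1.162e-02 × 3600 = 41.8 mm/hr.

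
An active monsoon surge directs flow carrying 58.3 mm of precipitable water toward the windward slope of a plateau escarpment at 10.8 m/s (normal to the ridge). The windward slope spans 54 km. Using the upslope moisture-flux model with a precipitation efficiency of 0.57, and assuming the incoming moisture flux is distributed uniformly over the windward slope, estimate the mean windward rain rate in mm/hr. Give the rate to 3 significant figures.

Incoming column moisture flux per unit ridge length: F = V × PW = 10.8 × 58.3 = 629.64 mm·m/s.
Spread over the 54 km slope with efficiency ε = 0.57: R = ε·F/W = 0.57 × 629.64 / 54000 m = 6.646e-03 mm/s.
R = 6.646e-03 × 3600 = 23.9 mm/hr.

R ≈ 23.9 mm/hr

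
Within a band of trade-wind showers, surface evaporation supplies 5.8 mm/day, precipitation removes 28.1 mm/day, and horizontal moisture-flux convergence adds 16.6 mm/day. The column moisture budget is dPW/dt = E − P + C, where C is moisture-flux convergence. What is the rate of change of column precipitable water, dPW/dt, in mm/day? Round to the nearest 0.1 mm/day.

dPW/dt = E − P + C = 5.8 − 28.1 + (16.6) = -5.7 mm/day.

dPW/dt ≈ -5.7 mm/day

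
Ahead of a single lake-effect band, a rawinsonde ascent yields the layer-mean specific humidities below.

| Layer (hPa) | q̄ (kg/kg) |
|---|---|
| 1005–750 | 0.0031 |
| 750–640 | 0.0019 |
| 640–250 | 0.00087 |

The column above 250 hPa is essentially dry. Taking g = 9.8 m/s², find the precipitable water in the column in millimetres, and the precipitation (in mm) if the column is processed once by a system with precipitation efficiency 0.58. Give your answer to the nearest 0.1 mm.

PW ≈ 13.7 mm; precipitation ≈ 7.9 mm

Precipitable water is the column-integrated vapour mass per unit area: PW = (1/g) Σ q̄ Δp, with q in kg/kg and Δp in Pa (1 kg/m² of water = 1 mm).
Layer 1005–750 hPa: Δp = 255 hPa = 25500 Pa, q̄ = 0.0031 kg/kg → 0.0031 × 25500 / 9.8 = 8.07 mm
Layer 750–640 hPa: Δp = 110 hPa = 11000 Pa, q̄ = 0.0019 kg/kg → 0.0019 × 11000 / 9.8 = 2.13 mm
Layer 640–250 hPa: Δp = 390 hPa = 39000 Pa, q̄ = 0.00087 kg/kg → 0.00087 × 39000 / 9.8 = 3.46 mm
PW = 8.07 + 2.13 + 3.46 = 13.66 ≈ 13.7 mm.
Precipitation = ε × PW = 0.58 × 13.7 = 7.9 mm.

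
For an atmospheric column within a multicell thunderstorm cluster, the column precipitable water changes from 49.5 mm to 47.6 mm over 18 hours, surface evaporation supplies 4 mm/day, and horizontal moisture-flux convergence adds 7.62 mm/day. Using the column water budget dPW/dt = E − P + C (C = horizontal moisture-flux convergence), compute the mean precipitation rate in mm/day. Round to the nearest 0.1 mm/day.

P ≈ 14.2 mm/day

dPW/dt = (47.6 − 49.5) mm / (18/24 day) = -2.533 mm/day.
P = E + C − dPW/dt = 4 + (7.62) − (-2.533) = 14.2 mm/day.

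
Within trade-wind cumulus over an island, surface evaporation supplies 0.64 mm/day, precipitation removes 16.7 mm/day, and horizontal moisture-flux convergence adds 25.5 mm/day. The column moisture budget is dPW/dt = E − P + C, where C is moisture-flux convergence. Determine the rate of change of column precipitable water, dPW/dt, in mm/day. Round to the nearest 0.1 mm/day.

dPW/dt = E − P + C = 0.64 − 16.7 + (25.5) = 9.4 mm/day.

dPW/dt ≈ 9.4 mm/day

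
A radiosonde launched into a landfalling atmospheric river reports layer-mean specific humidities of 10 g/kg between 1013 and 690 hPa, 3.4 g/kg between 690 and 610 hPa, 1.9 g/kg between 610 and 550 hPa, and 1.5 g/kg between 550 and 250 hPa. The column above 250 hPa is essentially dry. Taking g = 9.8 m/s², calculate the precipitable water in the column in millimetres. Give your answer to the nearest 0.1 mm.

PW ≈ 41.5 mm

Precipitable water is the column-integrated vapour mass per unit area: PW = (1/g) Σ q̄ Δp, with q in kg/kg and Δp in Pa (1 kg/m² of water = 1 mm).
Layer 1013–690 hPa: Δp = 323 hPa = 32300 Pa, q̄ = 0.01 kg/kg → 0.01 × 32300 / 9.8 = 32.96 mm
Layer 690–610 hPa: Δp = 80 hPa = 8000 Pa, q̄ = 0.0034 kg/kg → 0.0034 × 8000 / 9.8 = 2.78 mm
Layer 610–550 hPa: Δp = 60 hPa = 6000 Pa, q̄ = 0.0019 kg/kg → 0.0019 × 6000 / 9.8 = 1.16 mm
Layer 550–250 hPa: Δp = 300 hPa = 30000 Pa, q̄ = 0.0015 kg/kg → 0.0015 × 30000 / 9.8 = 4.59 mm
PW = 32.96 + 2.78 + 1.16 + 4.59 = 41.49 ≈ 41.5 mm.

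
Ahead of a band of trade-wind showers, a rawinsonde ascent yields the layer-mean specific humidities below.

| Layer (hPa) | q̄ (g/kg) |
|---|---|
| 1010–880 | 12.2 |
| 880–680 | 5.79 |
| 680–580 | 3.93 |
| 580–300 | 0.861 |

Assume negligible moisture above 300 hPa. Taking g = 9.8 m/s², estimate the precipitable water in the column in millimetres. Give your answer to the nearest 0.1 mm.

Precipitable water is the column-integrated vapour mass per unit area: PW = (1/g) Σ q̄ Δp, with q in kg/kg and Δp in Pa (1 kg/m² of water = 1 mm).
Layer 1010–880 hPa: Δp = 130 hPa = 13000 Pa, q̄ = 0.0122 kg/kg → 0.0122 × 13000 / 9.8 = 16.18 mm
Layer 880–680 hPa: Δp = 200 hPa = 20000 Pa, q̄ = 0.00579 kg/kg → 0.00579 × 20000 / 9.8 = 11.82 mm
Layer 680–580 hPa: Δp = 100 hPa = 10000 Pa, q̄ = 0.00393 kg/kg → 0.00393 × 10000 / 9.8 = 4.01 mm
Layer 580–300 hPa: Δp = 280 hPa = 28000 Pa, q̄ = 0.000861 kg/kg → 0.000861 × 28000 / 9.8 = 2.46 mm
PW = 16.18 + 11.82 + 4.01 + 2.46 = 34.47 ≈ 34.5 mm.

PW ≈ 34.5 mm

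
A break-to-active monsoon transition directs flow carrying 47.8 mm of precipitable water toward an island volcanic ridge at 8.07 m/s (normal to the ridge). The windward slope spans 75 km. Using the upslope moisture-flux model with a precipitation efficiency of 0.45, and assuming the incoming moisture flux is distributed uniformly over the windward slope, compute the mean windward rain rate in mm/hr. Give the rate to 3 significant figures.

Incoming column moisture flux per unit ridge length: F = V × PW = 8.07 × 47.8 = 385.746 mm·m/s.
Spread over the 75 km slope with efficiency ε = 0.45: R = ε·F/W = 0.45 × 385.746 / 75000 m = 2.314e-03 mm/s.
R = 2.314e-03 × 3600 = 8.33 mm/hr.

R ≈ 8.33 mm/hr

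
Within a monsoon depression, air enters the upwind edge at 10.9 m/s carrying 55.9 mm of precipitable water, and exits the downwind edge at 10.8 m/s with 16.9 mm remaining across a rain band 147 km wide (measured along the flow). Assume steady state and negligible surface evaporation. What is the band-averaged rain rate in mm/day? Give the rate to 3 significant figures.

Column moisture flux per unit crosswind length is F = V × PW.
Inflow: F_in = 10.9 × 55.9 = 609.31 mm·m/s
Outflow: F_out = 10.8 × 16.9 = 182.52 mm·m/s
Steady-state rate R = (F_in − F_out)/L = (609.31 − 182.52) / 147000 m = 2.903e-03 mm/s.
R = 2.903e-03 × 3600 × 24 = 251 mm/day.

R ≈ 251 mm/day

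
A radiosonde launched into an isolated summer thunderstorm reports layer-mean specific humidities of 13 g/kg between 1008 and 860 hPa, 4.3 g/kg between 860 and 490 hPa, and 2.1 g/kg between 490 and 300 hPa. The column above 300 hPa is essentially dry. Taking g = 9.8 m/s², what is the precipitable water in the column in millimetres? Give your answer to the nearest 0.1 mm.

PW ≈ 39.9 mm

Precipitable water is the column-integrated vapour mass per unit area: PW = (1/g) Σ q̄ Δp, with q in kg/kg and Δp in Pa (1 kg/m² of water = 1 mm).
Layer 1008–860 hPa: Δp = 148 hPa = 14800 Pa, q̄ = 0.013 kg/kg → 0.013 × 14800 / 9.8 = 19.63 mm
Layer 860–490 hPa: Δp = 370 hPa = 37000 Pa, q̄ = 0.0043 kg/kg → 0.0043 × 37000 / 9.8 = 16.23 mm
Layer 490–300 hPa: Δp = 190 hPa = 19000 Pa, q̄ = 0.0021 kg/kg → 0.0021 × 19000 / 9.8 = 4.07 mm
PW = 19.63 + 16.23 + 4.07 = 39.93 ≈ 39.9 mm.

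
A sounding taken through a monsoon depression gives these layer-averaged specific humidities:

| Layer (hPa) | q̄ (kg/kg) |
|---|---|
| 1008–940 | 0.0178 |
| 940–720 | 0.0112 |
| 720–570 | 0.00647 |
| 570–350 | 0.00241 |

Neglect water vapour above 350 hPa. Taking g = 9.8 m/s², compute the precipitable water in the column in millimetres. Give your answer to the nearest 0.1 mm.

PW ≈ 52.8 mm

Precipitable water is the column-integrated vapour mass per unit area: PW = (1/g) Σ q̄ Δp, with q in kg/kg and Δp in Pa (1 kg/m² of water = 1 mm).
Layer 1008–940 hPa: Δp = 68 hPa = 6800 Pa, q̄ = 0.0178 kg/kg → 0.0178 × 6800 / 9.8 = 12.35 mm
Layer 940–720 hPa: Δp = 220 hPa = 22000 Pa, q̄ = 0.0112 kg/kg → 0.0112 × 22000 / 9.8 = 25.14 mm
Layer 720–570 hPa: Δp = 150 hPa = 15000 Pa, q̄ = 0.00647 kg/kg → 0.00647 × 15000 / 9.8 = 9.90 mm
Layer 570–350 hPa: Δp = 220 hPa = 22000 Pa, q̄ = 0.00241 kg/kg → 0.00241 × 22000 / 9.8 = 5.41 mm
PW = 12.35 + 25.14 + 9.90 + 5.41 = 52.80 ≈ 52.8 mm.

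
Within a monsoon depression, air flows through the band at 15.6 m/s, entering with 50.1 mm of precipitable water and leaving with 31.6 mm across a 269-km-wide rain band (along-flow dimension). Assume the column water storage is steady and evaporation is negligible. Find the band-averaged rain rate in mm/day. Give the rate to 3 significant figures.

Column moisture flux per unit crosswind length is F = V × PW.
Inflow: F_in = 15.6 × 50.1 = 781.56 mm·m/s
Outflow: F_out = 15.6 × 31.6 = 492.96 mm·m/s
Steady-state rate R = (F_in − F_out)/L = (781.56 − 492.96) / 269000 m = 1.073e-03 mm/s.
R = 1.073e-03 × 3600 × 24 = 92.7 mm/day.

R ≈ 92.7 mm/day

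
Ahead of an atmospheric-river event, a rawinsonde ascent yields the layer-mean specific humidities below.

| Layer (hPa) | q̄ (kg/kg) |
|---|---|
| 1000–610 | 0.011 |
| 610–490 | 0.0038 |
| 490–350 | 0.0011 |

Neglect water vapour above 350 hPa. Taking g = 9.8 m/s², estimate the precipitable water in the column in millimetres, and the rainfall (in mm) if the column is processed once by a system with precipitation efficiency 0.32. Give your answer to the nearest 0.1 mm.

Precipitable water is the column-integrated vapour mass per unit area: PW = (1/g) Σ q̄ Δp, with q in kg/kg and Δp in Pa (1 kg/m² of water = 1 mm).
Layer 1000–610 hPa: Δp = 390 hPa = 39000 Pa, q̄ = 0.011 kg/kg → 0.011 × 39000 / 9.8 = 43.78 mm
Layer 610–490 hPa: Δp = 120 hPa = 12000 Pa, q̄ = 0.0038 kg/kg → 0.0038 × 12000 / 9.8 = 4.65 mm
Layer 490–350 hPa: Δp = 140 hPa = 14000 Pa, q̄ = 0.0011 kg/kg → 0.0011 × 14000 / 9.8 = 1.57 mm
PW = 43.78 + 4.65 + 1.57 = 50.00 ≈ 50.0 mm.
Rainfall = ε × PW = 0.32 × 50.0 = 16.0 mm.

PW ≈ 50.0 mm; rainfall ≈ 16.0 mm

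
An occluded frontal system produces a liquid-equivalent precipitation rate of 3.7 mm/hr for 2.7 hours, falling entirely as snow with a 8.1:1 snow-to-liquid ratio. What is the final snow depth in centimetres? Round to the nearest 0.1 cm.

Liquid-equivalent depth = 3.7 × 2.7 = 9.99 mm.
Snow depth = 9.99 mm × 8.1 = 80.919 mm = 8.1 cm.

snow depth ≈ 8.1 cm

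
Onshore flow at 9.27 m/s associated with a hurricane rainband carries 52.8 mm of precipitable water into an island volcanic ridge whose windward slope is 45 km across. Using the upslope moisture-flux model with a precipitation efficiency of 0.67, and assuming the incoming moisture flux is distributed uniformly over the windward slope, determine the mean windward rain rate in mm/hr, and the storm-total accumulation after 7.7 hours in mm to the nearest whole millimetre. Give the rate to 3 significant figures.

Incoming column moisture flux per unit ridge length: F = V × PW = 9.27 × 52.8 = 489.456 mm·m/s.
Spread over the 45 km slope with efficiency ε = 0.67: R = ε·F/W = 0.67 × 489.456 / 45000 m = 7.287e-03 mm/s.
R = 7.287e-03 × 3600 = 26.2 mm/hr.
Over 7.7 h: total = 26.2 × 7.7 = 201.74 ≈ 202 mm.

R ≈ 26.2 mm/hr; total ≈ 202 mm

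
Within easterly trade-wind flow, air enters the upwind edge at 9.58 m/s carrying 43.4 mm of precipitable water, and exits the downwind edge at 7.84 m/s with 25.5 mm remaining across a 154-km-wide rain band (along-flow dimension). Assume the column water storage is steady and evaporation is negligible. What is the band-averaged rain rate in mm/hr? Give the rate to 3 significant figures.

Column moisture flux per unit crosswind length is F = V × PW.
Inflow: F_in = 9.58 × 43.4 = 415.772 mm·m/s
Outflow: F_out = 7.84 × 25.5 = 199.92 mm·m/s
Steady-state rate R = (F_in − F_out)/L = (415.772 − 199.92) / 154000 m = 1.402e-03 mm/s.
R = 1.402e-03 × 3600 = 5.05 mm/hr.

R ≈ 5.05 mm/hr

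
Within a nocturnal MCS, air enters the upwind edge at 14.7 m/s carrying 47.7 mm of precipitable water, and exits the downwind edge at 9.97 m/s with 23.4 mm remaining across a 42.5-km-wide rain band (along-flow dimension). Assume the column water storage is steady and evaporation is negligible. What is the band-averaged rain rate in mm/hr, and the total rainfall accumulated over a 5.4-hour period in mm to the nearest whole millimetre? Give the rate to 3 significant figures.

Column moisture flux per unit crosswind length is F = V × PW.
Inflow: F_in = 14.7 × 47.7 = 701.19 mm·m/s
Outflow: F_out = 9.97 × 23.4 = 233.298 mm·m/s
Steady-state rate R = (F_in − F_out)/L = (701.19 − 233.298) / 42500 m = 1.101e-02 mm/s.
R = 1.101e-02 × 3600 = 39.6 mm/hr.
Over 5.4 h: total = 39.6 × 5.4 = 213.84 ≈ 214 mm.

R ≈ 39.6 mm/hr; total ≈ 214 mm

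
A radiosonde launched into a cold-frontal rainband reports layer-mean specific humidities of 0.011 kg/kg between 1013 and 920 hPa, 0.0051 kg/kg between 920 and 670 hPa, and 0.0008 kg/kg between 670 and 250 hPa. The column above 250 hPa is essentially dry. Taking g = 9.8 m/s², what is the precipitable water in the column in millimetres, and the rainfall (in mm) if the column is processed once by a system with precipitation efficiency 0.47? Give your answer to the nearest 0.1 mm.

PW ≈ 26.9 mm; rainfall ≈ 12.6 mm

Precipitable water is the column-integrated vapour mass per unit area: PW = (1/g) Σ q̄ Δp, with q in kg/kg and Δp in Pa (1 kg/m² of water = 1 mm).
Layer 1013–920 hPa: Δp = 93 hPa = 9300 Pa, q̄ = 0.011 kg/kg → 0.011 × 9300 / 9.8 = 10.44 mm
Layer 920–670 hPa: Δp = 250 hPa = 25000 Pa, q̄ = 0.0051 kg/kg → 0.0051 × 25000 / 9.8 = 13.01 mm
Layer 670–250 hPa: Δp = 420 hPa = 42000 Pa, q̄ = 0.0008 kg/kg → 0.0008 × 42000 / 9.8 = 3.43 mm
PW = 10.44 + 13.01 + 3.43 = 26.88 ≈ 26.9 mm.
Rainfall = ε × PW = 0.47 × 26.9 = 12.6 mm.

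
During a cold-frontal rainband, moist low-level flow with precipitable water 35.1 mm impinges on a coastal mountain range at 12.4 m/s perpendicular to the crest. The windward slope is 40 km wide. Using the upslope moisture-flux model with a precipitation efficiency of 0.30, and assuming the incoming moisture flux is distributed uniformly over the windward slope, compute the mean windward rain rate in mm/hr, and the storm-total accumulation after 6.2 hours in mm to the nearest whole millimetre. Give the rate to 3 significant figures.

R ≈ 11.8 mm/hr; total ≈ 73 mm

Incoming column moisture flux per unit ridge length: F = V × PW = 12.4 × 35.1 = 435.24 mm·m/s.
Spread over the 40 km slope with efficiency ε = 0.30: R = ε·F/W = 0.30 × 435.24 / 40000 m = 3.264e-03 mm/s.
R = 3.264e-03 × 3600 = 11.8 mm/hr.
Over 6.2 h: total = 11.8 × 6.2 = 73.16 ≈ 73 mm.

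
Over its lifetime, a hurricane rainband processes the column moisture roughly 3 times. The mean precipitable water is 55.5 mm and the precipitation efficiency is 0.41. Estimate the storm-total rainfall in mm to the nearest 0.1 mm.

rainfall ≈ 68.3 mm

Each cycle deposits ε × PW = 0.41 × 55.5 = 22.755 mm.
Over 3 cycles: 3 × 22.755 = 68.3 mm.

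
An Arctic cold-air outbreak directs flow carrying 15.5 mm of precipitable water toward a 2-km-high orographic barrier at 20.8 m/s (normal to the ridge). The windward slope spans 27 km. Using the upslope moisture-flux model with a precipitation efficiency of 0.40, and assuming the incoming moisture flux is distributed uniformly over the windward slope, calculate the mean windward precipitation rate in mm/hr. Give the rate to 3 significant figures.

R ≈ 17.2 mm/hr

Incoming column moisture flux per unit ridge length: F = V × PW = 20.8 × 15.5 = 322.4 mm·m/s.
Spread over the 27 km slope with efficiency ε = 0.40: R = ε·F/W = 0.40 × 322.4 / 27000 m = 4.776e-03 mm/s.
R = 4.776e-03 × 3600 = 17.2 mm/hr.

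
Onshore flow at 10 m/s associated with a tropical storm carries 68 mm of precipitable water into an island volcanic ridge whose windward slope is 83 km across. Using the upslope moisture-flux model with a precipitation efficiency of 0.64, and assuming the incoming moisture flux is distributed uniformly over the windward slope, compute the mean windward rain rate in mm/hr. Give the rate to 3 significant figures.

Incoming column moisture flux per unit ridge length: F = V × PW = 10 × 68 = 680 mm·m/s.
Spread over the 83 km slope with efficiency ε = 0.64: R = ε·F/W = 0.64 × 680 / 83000 m = 5.243e-03 mm/s.
R = 5.243e-03 × 3600 = 18.9 mm/hr.

R ≈ 18.9 mm/hr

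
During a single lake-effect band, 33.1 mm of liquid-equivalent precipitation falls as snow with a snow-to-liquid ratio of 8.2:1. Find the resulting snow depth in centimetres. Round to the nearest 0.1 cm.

Snow depth = liquid × ratio = 33.1 mm × 8.2 = 271.42 mm = 27.1 cm.

snow depth ≈ 27.1 cm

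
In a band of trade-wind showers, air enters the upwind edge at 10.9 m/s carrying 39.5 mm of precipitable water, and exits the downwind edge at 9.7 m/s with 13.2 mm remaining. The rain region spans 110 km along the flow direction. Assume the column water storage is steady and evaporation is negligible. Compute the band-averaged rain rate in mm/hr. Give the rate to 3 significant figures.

R ≈ 9.90 mm/hr

Column moisture flux per unit crosswind length is F = V × PW.
Inflow: F_in = 10.9 × 39.5 = 430.55 mm·m/s
Outflow: F_out = 9.7 × 13.2 = 128.04 mm·m/s
Steady-state rate R = (F_in − F_out)/L = (430.55 − 128.04) / 110000 m = 2.750e-03 mm/s.
R = 2.750e-03 × 3600 = 9.90 mm/hr.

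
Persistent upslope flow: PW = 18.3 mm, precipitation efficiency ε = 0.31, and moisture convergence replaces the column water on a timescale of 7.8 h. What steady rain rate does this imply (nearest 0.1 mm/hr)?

R ≈ 0.7 mm/hr

Each overturning extracts ε × PW = 0.31 × 18.3 = 5.673 mm.
Rate = ε·PW / τ = 5.673 / 7.8 h = 0.7 mm/hr.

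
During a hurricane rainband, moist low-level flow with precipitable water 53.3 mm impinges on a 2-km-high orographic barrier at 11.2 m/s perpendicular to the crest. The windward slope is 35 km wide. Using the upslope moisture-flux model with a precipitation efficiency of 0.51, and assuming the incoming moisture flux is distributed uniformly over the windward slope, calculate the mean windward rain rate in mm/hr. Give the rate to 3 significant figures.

R ≈ 31.3 mm/hr

Incoming column moisture flux per unit ridge length: F = V × PW = 11.2 × 53.3 = 596.96 mm·m/s.
Spread over the 35 km slope with efficiency ε = 0.51: R = ε·F/W = 0.51 × 596.96 / 35000 m = 8.699e-03 mm/s.
R = 8.699e-03 × 3600 = 31.3 mm/hr.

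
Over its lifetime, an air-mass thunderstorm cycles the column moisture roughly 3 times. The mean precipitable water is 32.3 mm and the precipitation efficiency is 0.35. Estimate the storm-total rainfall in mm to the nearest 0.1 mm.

Each cycle deposits ε × PW = 0.35 × 32.3 = 11.305 mm.
Over 3 cycles: 3 × 11.305 = 33.9 mm.

rainfall ≈ 33.9 mm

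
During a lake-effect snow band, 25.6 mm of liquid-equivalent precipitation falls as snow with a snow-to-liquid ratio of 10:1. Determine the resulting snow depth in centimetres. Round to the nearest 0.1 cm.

Snow depth = liquid × ratio = 25.6 mm × 10 = 256 mm = 25.6 cm.

snow depth ≈ 25.6 cm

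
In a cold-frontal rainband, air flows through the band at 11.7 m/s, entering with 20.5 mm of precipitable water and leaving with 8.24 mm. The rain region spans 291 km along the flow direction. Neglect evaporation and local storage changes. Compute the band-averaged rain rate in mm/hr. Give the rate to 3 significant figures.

Column moisture flux per unit crosswind length is F = V × PW.
Inflow: F_in = 11.7 × 20.5 = 239.85 mm·m/s
Outflow: F_out = 11.7 × 8.24 = 96.408 mm·m/s
Steady-state rate R = (F_in − F_out)/L = (239.85 − 96.408) / 291000 m = 4.929e-04 mm/s.
R = 4.929e-04 × 3600 = 1.77 mm/hr.

R ≈ 1.77 mm/hr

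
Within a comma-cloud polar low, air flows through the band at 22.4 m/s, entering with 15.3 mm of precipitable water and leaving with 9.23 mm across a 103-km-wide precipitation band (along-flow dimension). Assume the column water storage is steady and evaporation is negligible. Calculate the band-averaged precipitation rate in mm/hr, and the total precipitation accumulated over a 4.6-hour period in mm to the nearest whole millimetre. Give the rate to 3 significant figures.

Column moisture flux per unit crosswind length is F = V × PW.
Inflow: F_in = 22.4 × 15.3 = 342.72 mm·m/s
Outflow: F_out = 22.4 × 9.23 = 206.752 mm·m/s
Steady-state rate R = (F_in − F_out)/L = (342.72 − 206.752) / 103000 m = 1.320e-03 mm/s.
R = 1.320e-03 × 3600 = 4.75 mm/hr.
Over 4.6 h: total = 4.75 × 4.6 = 21.85 ≈ 22 mm.

R ≈ 4.75 mm/hr; total ≈ 22 mm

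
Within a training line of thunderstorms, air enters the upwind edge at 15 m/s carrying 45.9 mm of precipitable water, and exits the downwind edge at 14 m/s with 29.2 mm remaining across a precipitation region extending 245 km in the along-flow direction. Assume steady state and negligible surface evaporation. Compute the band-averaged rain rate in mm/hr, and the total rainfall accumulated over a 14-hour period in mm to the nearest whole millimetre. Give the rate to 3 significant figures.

R ≈ 4.11 mm/hr; total ≈ 58 mm

Column moisture flux per unit crosswind length is F = V × PW.
Inflow: F_in = 15 × 45.9 = 688.5 mm·m/s
Outflow: F_out = 14 × 29.2 = 408.8 mm·m/s
Steady-state rate R = (F_in − F_out)/L = (688.5 − 408.8) / 245000 m = 1.142e-03 mm/s.
R = 1.142e-03 × 3600 = 4.11 mm/hr.
Over 14 h: total = 4.11 × 14 = 57.54 ≈ 58 mm.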